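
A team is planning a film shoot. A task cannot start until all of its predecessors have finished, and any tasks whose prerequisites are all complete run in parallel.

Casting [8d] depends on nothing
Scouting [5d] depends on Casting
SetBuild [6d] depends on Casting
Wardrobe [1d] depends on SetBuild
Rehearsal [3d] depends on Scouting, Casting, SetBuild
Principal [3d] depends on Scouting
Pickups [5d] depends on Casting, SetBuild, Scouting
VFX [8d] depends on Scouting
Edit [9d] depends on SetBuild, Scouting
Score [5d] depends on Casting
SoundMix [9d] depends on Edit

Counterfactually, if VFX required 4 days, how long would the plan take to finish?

32

Actual critical path: Casting→SetBuild→Edit→SoundMix = 8+6+9+9 = 32 ⇒ 32 days.
VFX is off the critical path — its longest chain is 21 days, giving 11 of slack.
The critical path is still Casting→SetBuild→Edit→SoundMix; finish is now 32 days.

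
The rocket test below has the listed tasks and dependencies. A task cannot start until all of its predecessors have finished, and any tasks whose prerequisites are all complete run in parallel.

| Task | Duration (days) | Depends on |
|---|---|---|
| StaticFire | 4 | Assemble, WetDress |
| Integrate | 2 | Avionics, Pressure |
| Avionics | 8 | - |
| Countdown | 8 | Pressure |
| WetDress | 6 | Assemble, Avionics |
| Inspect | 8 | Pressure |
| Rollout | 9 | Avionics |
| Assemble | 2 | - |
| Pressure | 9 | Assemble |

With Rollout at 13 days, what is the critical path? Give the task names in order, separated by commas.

Avionics, Rollout

Critical path before the change: Assemble→Pressure→Inspect = 2+9+8 = 19 giving 19 days.
The longest path through Rollout is only 17 days, so Rollout has float 2.
New critical path: Avionics→Rollout = 8+13 = 21 ⇒ 21 days.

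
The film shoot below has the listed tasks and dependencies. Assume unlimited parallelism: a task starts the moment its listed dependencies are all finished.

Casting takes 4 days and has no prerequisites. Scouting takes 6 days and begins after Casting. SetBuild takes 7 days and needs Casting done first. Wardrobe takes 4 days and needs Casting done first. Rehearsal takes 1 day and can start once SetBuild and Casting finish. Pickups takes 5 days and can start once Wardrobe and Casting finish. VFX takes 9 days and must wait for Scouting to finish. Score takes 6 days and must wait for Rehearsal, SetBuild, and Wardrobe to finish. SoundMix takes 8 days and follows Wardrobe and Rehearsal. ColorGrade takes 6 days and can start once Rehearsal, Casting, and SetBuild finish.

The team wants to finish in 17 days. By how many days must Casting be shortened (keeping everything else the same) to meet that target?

Current finish: 20 days; target: 17.
Casting is on every critical path, so each day cut from Casting cuts the finish by one (this holds down to a finish of 17).
Need 20 − 17 = 3 days off Casting → Casting becomes 1 day, finish becomes 17.

3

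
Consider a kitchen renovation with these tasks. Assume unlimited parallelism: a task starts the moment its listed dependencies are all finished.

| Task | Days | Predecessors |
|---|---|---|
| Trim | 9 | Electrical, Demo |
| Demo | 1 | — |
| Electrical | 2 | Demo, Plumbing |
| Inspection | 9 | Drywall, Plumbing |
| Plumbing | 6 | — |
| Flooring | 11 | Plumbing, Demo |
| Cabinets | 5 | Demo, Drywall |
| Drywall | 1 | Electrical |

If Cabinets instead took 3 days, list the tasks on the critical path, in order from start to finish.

The binding path is Plumbing→Electrical→Drywall→Inspection = 6+2+1+9 = 18; finish at 18 days.
Cabinets has 4 days of float (longest path through it is 14).
That remains the longest chain; total 18 days.

Plumbing, Electrical, Drywall, Inspection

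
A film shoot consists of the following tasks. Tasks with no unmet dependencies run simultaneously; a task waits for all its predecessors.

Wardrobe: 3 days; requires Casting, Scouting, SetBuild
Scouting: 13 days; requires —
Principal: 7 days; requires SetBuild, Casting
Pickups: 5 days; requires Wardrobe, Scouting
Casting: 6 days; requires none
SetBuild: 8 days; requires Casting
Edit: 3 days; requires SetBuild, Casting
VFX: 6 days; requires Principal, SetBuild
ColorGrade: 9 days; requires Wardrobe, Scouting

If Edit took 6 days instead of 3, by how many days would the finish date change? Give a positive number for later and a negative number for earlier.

0

As given, the longest chain is Casting→SetBuild→Principal→VFX = 6+8+7+6 = 27, so the finish is 27 days.
Edit has 10 days of float (longest path through it is 17).
That remains the longest chain; total 27 days.
Change in finish: 27 − 27 = +0 days.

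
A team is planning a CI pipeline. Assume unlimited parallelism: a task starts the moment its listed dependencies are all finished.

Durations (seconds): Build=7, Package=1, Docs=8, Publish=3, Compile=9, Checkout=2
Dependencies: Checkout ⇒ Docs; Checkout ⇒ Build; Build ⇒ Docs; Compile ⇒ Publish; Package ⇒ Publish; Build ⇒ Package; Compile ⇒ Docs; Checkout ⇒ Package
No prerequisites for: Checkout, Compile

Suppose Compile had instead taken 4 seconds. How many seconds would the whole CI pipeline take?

Critical path before the change: Compile→Docs = 9+8 = 17 giving 17 seconds.
Since Compile is critical, the -5 change carries straight to that chain (now 12 seconds).
New critical path: Checkout→Build→Docs = 2+7+8 = 17 ⇒ 17 seconds.

17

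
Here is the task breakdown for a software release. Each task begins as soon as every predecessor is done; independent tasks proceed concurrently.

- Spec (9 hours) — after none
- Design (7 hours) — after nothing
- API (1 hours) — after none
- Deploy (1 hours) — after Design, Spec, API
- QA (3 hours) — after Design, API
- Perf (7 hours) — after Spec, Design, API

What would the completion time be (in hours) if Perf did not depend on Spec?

14

Original critical path: Spec→Perf = 9+7 = 16 ⇒ 16 hours.
Without Spec→Perf, Perf's earliest start moves from 9 to 7.
The longest chain is now Design→Perf = 7+7 = 14, so the schedule takes 14 hours.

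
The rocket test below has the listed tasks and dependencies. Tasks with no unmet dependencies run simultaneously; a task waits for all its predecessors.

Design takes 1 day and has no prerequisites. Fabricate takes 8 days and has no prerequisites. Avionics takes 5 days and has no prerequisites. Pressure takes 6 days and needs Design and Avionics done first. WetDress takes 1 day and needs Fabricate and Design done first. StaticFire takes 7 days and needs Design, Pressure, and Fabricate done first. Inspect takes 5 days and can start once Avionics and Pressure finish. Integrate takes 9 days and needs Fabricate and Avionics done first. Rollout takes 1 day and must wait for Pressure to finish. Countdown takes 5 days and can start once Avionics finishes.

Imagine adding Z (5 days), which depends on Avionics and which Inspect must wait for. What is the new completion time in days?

18

Originally the rocket test takes 18 days.
With Z inserted, Inspect now waits for max(Avionics, Pressure, Z).
New critical path: Avionics→Pressure→StaticFire = 5+6+7 = 18 ⇒ 18 days.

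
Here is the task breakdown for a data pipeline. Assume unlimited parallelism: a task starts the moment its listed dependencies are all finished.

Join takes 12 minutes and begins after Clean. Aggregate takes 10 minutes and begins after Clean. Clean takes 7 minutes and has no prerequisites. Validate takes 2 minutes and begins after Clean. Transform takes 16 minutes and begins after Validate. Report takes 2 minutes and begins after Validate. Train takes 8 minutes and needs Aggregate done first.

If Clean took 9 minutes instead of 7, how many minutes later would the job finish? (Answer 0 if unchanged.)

2

The binding path is Clean→Validate→Transform = 7+2+16 = 25; finish at 25 minutes.
Clean is on the critical path; changing it to 9 makes that path 27 minutes.
No other chain overtakes it, so the finish is 27 minutes.
Change in finish: 27 − 25 = +2 minutes.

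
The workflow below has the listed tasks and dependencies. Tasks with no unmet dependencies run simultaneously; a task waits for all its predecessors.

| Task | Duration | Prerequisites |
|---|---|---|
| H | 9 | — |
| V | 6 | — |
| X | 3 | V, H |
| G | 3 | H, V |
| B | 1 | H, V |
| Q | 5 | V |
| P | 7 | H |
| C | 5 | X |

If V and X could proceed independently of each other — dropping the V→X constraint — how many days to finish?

17

With the dependency in place, H→X→C = 9+3+5 = 17 sets the finish at 17 days.
Dropping V→X doesn't change X's earliest start (9); another predecessor still binds.
The longest chain is now H→X→C = 9+3+5 = 17, so the workflow takes 17 days.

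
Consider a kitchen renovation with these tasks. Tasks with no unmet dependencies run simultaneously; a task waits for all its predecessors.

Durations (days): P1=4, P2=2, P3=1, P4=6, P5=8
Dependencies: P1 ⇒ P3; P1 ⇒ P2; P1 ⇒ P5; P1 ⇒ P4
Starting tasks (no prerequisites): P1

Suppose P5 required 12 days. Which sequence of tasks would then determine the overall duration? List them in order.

P1, P5

Actual critical path: P1→P5 = 4+8 = 12 ⇒ 12 days.
P5 is on the critical path; changing it to 12 makes that path 16 days.
No other chain overtakes it, so the finish is 16 days.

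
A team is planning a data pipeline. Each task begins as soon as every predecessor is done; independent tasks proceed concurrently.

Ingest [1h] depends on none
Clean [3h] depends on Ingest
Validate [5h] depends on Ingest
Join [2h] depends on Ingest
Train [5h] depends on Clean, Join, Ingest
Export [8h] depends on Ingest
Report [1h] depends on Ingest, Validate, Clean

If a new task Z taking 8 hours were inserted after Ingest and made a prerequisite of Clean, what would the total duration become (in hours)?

17

Originally the plan takes 9 hours.
With Z inserted, Clean now waits for max(Ingest, Z).
New critical path: Ingest→Z→Clean→Train = 1+8+3+5 = 17 ⇒ 17 hours.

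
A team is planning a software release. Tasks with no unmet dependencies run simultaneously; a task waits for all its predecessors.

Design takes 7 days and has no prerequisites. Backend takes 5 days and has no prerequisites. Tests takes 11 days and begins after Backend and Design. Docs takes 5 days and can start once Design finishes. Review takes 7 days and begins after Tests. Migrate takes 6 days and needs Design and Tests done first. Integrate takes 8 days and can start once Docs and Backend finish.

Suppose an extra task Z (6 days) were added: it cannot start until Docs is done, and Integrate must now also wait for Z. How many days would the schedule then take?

Originally the schedule takes 25 days.
With Z inserted, Integrate now waits for max(Docs, Backend, Z).
New critical path: Design→Docs→Z→Integrate = 7+5+6+8 = 26 ⇒ 26 days.

26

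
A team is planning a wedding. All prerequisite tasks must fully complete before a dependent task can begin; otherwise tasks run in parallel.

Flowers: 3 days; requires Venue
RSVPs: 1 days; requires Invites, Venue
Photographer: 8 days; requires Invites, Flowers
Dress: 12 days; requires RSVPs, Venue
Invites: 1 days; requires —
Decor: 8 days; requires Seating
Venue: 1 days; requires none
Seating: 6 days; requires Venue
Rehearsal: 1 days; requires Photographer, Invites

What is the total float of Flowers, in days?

2

The longest chain is Venue→Seating→Decor = 1+6+8 = 15; overall finish 15 days.
Longest path through Flowers: 13 days (earliest finish 4, latest finish 6).
Slack of Flowers = 3 − 1 = 2 days.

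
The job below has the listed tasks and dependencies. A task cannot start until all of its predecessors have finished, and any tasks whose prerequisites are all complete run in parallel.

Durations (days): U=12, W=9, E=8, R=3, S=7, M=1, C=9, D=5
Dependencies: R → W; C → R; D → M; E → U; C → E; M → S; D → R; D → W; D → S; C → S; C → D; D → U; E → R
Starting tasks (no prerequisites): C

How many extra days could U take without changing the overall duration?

0

Critical path: C→E→R→W = 9+8+3+9 = 29, so the finish is 29 days.
U finishes as early as 29 and must finish by 29.
Float = 29 − 29 = 0.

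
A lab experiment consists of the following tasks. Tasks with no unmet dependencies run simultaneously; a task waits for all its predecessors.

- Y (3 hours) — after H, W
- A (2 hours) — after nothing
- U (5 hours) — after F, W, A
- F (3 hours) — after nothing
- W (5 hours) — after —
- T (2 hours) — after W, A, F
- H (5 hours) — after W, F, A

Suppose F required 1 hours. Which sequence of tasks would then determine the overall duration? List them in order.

W, H, Y

Actual critical path: W→H→Y = 5+5+3 = 13 ⇒ 13 hours.
The longest path through F is only 11 hours, so F has float 2.
That remains the longest chain; total 13 hours.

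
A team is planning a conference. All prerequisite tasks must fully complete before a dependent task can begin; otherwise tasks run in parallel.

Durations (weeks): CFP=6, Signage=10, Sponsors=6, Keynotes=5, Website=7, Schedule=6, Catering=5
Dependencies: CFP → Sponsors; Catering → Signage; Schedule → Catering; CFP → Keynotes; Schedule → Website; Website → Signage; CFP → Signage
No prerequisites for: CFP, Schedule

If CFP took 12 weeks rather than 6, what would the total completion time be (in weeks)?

23

Actual critical path: Schedule→Website→Signage = 6+7+10 = 23 ⇒ 23 weeks.
CFP is off the critical path — its longest chain is 16 weeks, giving 7 of slack.
That remains the longest chain; total 23 weeks.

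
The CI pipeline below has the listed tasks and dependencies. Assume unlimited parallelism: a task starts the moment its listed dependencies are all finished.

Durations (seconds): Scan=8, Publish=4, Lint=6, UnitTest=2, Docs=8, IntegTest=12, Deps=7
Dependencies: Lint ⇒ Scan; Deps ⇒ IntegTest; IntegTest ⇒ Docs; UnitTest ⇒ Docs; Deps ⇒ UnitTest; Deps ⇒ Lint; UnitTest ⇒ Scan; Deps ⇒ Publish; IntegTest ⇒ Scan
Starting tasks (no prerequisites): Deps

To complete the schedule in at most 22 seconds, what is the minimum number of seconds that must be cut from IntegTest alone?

Current finish: 27 seconds; target: 22.
IntegTest is on every critical path, so each second cut from IntegTest cuts the finish by one (this holds down to a finish of 21).
Need 27 − 22 = 5 seconds off IntegTest → IntegTest becomes 7 seconds, finish becomes 22.

5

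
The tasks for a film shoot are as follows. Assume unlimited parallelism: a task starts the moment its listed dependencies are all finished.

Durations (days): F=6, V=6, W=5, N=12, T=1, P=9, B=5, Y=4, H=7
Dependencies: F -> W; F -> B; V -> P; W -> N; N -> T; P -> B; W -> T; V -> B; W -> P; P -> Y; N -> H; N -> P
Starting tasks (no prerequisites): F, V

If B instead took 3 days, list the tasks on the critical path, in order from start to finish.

Baseline: F→W→N→P→B = 6+5+12+9+5 = 37 → 37 days.
B is on the critical path; changing it to 3 makes that path 35 days.
New critical path: F→W→N→P→Y = 6+5+12+9+4 = 36 ⇒ 36 days.

F, W, N, P, Y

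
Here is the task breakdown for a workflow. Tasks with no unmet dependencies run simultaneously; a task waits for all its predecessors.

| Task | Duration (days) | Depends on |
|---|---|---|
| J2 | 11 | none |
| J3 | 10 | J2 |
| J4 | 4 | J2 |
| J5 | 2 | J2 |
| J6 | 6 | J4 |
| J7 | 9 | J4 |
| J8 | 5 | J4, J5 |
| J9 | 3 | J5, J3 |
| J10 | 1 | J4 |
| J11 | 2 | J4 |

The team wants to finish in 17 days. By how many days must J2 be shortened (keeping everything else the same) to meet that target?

Current finish: 24 days; target: 17.
J2 is on every critical path, so each day cut from J2 cuts the finish by one (this holds down to a finish of 14).
Need 24 − 17 = 7 days off J2 → J2 becomes 4 days, finish becomes 17.

7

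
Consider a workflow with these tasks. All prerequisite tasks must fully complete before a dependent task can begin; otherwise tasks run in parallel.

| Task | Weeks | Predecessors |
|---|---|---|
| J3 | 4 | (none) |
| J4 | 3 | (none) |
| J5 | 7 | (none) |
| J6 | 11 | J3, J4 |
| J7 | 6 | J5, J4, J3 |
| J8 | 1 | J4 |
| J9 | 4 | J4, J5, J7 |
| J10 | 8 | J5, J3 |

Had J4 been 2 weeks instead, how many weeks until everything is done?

Baseline: J5→J7→J9 = 7+6+4 = 17 → 17 weeks.
The longest path through J4 is only 14 weeks, so J4 has float 3.
The critical path is still J5→J7→J9; finish is now 17 weeks.

17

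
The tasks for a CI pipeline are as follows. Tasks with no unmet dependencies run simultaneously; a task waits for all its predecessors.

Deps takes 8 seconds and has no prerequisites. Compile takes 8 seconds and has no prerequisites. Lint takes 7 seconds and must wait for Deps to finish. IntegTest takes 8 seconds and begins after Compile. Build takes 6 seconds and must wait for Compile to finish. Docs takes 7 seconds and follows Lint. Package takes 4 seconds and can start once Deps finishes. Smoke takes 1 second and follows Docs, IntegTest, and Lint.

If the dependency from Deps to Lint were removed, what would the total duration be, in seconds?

Original critical path: Deps→Lint→Docs→Smoke = 8+7+7+1 = 23 ⇒ 23 seconds.
Without Deps→Lint, Lint's earliest start moves from 8 to 0.
New critical path: Compile→IntegTest→Smoke = 8+8+1 = 17 ⇒ 17 seconds.

17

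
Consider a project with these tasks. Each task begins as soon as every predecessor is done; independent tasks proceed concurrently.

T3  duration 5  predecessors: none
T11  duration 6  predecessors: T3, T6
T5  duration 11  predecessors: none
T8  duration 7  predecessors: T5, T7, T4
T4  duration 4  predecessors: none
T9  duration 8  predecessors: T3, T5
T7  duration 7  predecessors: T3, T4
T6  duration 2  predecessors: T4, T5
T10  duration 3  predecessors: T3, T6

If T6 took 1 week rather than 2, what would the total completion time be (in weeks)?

19

Baseline: T5→T6→T11 = 11+2+6 = 19 → 19 weeks.
T6 lies on that path, so at 1 week the path becomes 18 weeks.
New critical path: T3→T7→T8 = 5+7+7 = 19 ⇒ 19 weeks.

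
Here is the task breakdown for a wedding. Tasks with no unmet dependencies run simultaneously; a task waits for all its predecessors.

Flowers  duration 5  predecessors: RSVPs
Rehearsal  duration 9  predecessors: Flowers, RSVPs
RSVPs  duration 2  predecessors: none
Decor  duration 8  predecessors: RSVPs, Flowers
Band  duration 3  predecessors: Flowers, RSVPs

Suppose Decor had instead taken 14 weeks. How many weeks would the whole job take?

Critical path before the change: RSVPs→Flowers→Rehearsal = 2+5+9 = 16 giving 16 weeks.
Decor has 1 week of float (longest path through it is 15).
The binding chain switches to RSVPs→Flowers→Decor = 2+5+14 = 21; finish 21 weeks.

21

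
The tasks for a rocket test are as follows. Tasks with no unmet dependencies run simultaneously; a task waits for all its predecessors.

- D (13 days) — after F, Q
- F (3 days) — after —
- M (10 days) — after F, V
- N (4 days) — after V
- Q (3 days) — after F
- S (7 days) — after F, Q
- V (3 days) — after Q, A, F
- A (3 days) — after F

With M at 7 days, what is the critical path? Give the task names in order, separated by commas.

F, Q, D

Actual critical path: F→Q→V→M = 3+3+3+10 = 19 ⇒ 19 days.
Since M is critical, the -3 change carries straight to that chain (now 16 days).
The binding chain switches to F→Q→D = 3+3+13 = 19; finish 19 days.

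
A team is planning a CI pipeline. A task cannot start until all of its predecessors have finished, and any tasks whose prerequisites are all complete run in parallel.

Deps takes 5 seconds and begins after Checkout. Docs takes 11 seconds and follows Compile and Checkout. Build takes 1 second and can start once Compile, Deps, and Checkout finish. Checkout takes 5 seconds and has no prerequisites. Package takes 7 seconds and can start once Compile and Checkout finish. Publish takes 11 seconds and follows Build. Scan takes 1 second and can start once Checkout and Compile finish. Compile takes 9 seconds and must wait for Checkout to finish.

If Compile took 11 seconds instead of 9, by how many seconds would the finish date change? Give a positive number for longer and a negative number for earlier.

2

Baseline: Checkout→Compile→Build→Publish = 5+9+1+11 = 26 → 26 seconds.
Compile lies on that path, so at 11 seconds the path becomes 28 seconds.
That remains the longest chain; total 28 seconds.
Change in finish: 28 − 26 = +2 seconds.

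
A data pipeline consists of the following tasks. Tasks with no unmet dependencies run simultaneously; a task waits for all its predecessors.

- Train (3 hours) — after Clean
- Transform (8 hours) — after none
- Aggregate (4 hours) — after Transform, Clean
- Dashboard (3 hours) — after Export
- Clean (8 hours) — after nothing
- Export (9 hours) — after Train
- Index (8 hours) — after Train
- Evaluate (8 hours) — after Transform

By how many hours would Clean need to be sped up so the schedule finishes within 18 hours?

Current finish: 23 hours; target: 18.
Clean is on every critical path, so each hour cut from Clean cuts the finish by one (this holds down to a finish of 16).
Need 23 − 18 = 5 hours off Clean → Clean becomes 3 hours, finish becomes 18.

5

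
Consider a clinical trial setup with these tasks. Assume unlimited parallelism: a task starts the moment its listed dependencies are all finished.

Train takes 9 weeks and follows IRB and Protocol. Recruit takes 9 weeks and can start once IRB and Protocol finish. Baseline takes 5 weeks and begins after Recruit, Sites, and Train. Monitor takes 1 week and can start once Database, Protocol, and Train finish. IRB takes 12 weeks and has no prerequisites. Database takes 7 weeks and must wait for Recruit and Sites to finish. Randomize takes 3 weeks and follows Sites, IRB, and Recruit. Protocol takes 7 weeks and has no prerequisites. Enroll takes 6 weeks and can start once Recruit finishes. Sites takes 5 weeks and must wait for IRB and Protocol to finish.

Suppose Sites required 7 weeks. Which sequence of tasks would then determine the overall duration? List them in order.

The binding path is IRB→Recruit→Database→Monitor = 12+9+7+1 = 29; finish at 29 weeks.
The longest path through Sites is only 25 weeks, so Sites has float 4.
The critical path is still IRB→Recruit→Database→Monitor; finish is now 29 weeks.

IRB, Recruit, Database, Monitor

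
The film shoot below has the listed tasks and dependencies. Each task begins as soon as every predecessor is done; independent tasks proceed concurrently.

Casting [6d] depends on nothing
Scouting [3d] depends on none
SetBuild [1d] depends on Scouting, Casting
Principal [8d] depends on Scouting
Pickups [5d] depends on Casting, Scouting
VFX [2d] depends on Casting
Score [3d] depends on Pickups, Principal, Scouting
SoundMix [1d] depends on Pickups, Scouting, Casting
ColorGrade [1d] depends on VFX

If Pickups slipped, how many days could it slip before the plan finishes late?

0

The longest chain is Casting→Pickups→Score = 6+5+3 = 14; overall finish 14 days.
Pickups finishes as early as 11 and must finish by 11.
Float = 14 − 14 = 0.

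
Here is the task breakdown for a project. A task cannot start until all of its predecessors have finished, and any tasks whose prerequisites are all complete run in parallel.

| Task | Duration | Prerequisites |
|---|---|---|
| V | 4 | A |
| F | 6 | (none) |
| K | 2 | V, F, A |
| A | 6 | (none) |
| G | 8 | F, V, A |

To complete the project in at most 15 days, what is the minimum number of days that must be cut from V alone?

3

Current finish: 18 days; target: 15.
V is on every critical path, so each day cut from V cuts the finish by one (this holds down to a finish of 15).
Need 18 − 15 = 3 days off V → V becomes 1 day, finish becomes 15.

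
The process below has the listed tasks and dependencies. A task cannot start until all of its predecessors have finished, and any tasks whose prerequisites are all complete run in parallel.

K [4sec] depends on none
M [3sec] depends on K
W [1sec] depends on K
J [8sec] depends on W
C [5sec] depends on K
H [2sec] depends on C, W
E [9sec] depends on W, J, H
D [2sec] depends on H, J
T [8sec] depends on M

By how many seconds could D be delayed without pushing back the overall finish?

K→W→J→E = 4+1+8+9 = 22 sets the makespan at 22 seconds.
D finishes as early as 15 and must finish by 22.
So D can slip 22 − 15 = 7 seconds.

7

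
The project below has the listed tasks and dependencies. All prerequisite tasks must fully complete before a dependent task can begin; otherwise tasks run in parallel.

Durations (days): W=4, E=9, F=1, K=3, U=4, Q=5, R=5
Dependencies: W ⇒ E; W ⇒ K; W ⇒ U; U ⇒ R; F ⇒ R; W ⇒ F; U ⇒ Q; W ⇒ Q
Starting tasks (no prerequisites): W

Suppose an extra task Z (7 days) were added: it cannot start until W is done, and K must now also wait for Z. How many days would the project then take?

14

Originally the project takes 13 days.
With Z inserted, K now waits for max(W, Z).
New critical path: W→Z→K = 4+7+3 = 14 ⇒ 14 days.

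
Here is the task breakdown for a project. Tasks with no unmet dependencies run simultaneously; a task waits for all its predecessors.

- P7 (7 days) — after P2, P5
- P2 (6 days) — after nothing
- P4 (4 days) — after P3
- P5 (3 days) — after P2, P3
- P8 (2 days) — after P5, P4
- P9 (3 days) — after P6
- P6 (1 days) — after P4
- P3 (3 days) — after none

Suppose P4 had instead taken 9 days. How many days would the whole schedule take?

16

Actual critical path: P2→P5→P7 = 6+3+7 = 16 ⇒ 16 days.
P4 is off the critical path — its longest chain is 11 days, giving 5 of slack.
That remains the longest chain; total 16 days.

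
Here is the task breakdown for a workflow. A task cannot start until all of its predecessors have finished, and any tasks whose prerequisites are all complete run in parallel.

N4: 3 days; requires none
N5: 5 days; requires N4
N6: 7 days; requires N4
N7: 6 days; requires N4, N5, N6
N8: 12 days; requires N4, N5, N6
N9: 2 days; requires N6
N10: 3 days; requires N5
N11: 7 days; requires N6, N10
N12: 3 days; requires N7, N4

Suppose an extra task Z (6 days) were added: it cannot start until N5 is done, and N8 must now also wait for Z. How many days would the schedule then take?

Originally the schedule takes 22 days.
With Z inserted, N8 now waits for max(N4, N5, N6, Z).
New critical path: N4→N5→Z→N8 = 3+5+6+12 = 26 ⇒ 26 days.

26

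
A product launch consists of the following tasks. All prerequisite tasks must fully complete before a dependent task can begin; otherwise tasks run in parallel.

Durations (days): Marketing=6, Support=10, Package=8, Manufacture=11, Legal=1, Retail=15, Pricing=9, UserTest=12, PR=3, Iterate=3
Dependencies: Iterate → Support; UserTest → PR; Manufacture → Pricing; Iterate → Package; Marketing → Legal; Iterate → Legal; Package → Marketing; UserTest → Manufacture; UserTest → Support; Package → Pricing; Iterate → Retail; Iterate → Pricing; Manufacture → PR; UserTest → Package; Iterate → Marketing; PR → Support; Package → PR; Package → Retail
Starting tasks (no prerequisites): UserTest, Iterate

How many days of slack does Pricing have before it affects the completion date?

4

The longest chain is UserTest→Manufacture→PR→Support = 12+11+3+10 = 36; overall finish 36 days.
Pricing finishes as early as 32 and must finish by 36.
Slack of Pricing = 27 − 23 = 4 days.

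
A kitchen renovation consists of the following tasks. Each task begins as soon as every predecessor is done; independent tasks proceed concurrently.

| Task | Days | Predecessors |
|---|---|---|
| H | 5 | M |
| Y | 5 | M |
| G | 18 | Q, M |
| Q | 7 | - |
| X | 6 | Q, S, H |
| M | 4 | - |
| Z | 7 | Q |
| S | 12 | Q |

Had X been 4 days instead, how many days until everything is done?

The binding path is Q→S→X = 7+12+6 = 25; finish at 25 days.
Since X is critical, the -2 change carries straight to that chain (now 23 days).
Now Q→G = 7+18 = 25 is longest, so the finish becomes 25 days.

25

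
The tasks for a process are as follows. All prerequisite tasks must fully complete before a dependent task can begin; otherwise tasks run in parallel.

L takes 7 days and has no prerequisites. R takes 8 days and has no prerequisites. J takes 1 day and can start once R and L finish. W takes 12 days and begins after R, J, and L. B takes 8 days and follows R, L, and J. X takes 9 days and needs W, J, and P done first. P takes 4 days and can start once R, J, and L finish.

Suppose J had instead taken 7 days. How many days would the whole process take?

36

Actual critical path: R→J→W→X = 8+1+12+9 = 30 ⇒ 30 days.
J is on the critical path; changing it to 7 makes that path 36 days.
No other chain overtakes it, so the finish is 36 days.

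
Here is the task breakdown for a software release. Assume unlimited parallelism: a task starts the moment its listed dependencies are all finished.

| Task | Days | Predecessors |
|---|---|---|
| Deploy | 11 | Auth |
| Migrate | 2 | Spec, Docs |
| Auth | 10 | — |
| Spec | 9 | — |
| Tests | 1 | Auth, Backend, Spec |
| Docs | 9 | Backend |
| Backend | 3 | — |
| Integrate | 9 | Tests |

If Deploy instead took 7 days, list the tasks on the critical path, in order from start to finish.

Baseline: Auth→Deploy = 10+11 = 21 → 21 days.
Since Deploy is critical, the -4 change carries straight to that chain (now 17 days).
New critical path: Auth→Tests→Integrate = 10+1+9 = 20 ⇒ 20 days.

Auth, Tests, Integrate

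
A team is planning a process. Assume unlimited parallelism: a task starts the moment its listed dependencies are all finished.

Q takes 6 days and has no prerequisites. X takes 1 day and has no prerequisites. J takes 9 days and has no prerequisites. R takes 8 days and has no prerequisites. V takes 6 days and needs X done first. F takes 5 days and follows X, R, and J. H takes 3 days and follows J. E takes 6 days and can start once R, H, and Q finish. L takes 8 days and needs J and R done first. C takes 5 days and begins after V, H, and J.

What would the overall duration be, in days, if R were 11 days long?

Critical path before the change: J→H→E = 9+3+6 = 18 giving 18 days.
The longest path through R is only 16 days, so R has float 2.
Now R→L = 11+8 = 19 is longest, so the finish becomes 19 days.

19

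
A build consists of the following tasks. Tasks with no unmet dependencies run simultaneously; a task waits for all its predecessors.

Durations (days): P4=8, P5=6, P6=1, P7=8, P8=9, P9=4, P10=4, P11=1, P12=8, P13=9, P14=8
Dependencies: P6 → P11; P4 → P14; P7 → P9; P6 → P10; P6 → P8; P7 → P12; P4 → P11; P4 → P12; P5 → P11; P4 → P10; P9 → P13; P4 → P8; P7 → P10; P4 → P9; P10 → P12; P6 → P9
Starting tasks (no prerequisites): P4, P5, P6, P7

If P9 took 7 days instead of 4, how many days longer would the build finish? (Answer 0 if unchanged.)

Critical path before the change: P4→P9→P13 = 8+4+9 = 21 giving 21 days.
P9 is on the critical path; changing it to 7 makes that path 24 days.
No other chain overtakes it, so the finish is 24 days.
Change in finish: 24 − 21 = +3 days.

3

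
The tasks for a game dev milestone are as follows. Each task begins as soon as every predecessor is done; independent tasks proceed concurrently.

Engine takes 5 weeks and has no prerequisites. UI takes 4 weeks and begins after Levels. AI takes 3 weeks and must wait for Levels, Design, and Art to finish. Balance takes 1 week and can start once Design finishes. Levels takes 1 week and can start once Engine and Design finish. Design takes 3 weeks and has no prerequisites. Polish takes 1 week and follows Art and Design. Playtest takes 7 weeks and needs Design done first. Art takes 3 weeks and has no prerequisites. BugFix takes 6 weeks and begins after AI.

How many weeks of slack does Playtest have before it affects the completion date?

5

The longest chain is Engine→Levels→AI→BugFix = 5+1+3+6 = 15; overall finish 15 weeks.
Longest path through Playtest: 10 weeks (earliest finish 10, latest finish 15).
So Playtest can slip 15 − 10 = 5 weeks.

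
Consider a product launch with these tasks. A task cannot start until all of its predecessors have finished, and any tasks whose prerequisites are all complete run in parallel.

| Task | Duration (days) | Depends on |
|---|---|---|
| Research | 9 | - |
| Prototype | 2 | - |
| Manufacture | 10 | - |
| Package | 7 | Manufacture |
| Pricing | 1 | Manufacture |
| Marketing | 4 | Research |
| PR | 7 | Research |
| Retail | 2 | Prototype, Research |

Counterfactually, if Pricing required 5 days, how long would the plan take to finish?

Baseline: Manufacture→Package = 10+7 = 17 → 17 days.
Pricing is off the critical path — its longest chain is 11 days, giving 6 of slack.
No other chain overtakes it, so the finish is 17 days.

17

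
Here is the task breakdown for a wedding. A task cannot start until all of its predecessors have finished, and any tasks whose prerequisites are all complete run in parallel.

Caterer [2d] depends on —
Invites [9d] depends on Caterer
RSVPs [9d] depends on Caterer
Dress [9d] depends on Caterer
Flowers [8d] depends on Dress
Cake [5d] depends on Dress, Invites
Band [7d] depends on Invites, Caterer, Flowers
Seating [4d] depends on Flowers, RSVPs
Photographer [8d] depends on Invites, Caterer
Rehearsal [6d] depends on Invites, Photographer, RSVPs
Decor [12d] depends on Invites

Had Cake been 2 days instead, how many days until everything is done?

Actual critical path: Caterer→Dress→Flowers→Band = 2+9+8+7 = 26 ⇒ 26 days.
Cake has 10 days of float (longest path through it is 16).
The critical path is still Caterer→Dress→Flowers→Band; finish is now 26 days.

26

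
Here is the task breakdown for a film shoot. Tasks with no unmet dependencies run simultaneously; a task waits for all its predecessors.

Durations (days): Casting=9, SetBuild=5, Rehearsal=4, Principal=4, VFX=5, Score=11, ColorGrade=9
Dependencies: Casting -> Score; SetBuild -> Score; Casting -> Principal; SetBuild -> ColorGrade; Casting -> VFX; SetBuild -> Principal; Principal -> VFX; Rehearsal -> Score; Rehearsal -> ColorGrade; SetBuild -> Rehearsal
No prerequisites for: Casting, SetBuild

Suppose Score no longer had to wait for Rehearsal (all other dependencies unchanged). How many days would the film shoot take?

20

Before: longest chain Casting→Score = 9+11 = 20, finish 20.
Dropping Rehearsal→Score doesn't change Score's earliest start (9); another predecessor still binds.
After: Casting→Score = 9+11 = 20 → 20 days.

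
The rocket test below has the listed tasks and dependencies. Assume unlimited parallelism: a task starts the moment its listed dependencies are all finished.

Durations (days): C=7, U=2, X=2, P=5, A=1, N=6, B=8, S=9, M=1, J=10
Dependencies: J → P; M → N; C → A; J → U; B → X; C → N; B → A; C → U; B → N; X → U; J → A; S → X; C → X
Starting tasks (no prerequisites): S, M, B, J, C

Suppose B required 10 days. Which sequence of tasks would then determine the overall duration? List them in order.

B, N

Actual critical path: J→P = 10+5 = 15 ⇒ 15 days.
The longest path through B is only 14 days, so B has float 1.
The binding chain switches to B→N = 10+6 = 16; finish 16 days.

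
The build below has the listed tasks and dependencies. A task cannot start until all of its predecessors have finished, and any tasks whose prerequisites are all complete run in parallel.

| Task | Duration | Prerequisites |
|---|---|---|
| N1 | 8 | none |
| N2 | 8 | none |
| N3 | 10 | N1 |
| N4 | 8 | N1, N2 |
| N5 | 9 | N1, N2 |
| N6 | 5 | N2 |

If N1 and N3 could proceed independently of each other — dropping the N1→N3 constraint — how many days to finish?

With the dependency in place, N1→N3 = 8+10 = 18 sets the finish at 18 days.
Without N1→N3, N3's earliest start moves from 8 to 0.
New critical path: N1→N5 = 8+9 = 17 ⇒ 17 days.

17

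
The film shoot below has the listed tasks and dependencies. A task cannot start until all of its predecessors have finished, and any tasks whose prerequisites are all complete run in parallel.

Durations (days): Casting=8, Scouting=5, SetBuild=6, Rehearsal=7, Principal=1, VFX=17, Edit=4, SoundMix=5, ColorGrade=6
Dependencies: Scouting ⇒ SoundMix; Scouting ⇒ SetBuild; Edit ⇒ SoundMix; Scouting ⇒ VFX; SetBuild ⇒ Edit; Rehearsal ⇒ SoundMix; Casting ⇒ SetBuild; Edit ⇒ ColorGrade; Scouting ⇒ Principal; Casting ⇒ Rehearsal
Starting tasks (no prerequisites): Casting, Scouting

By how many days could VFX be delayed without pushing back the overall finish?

2

Critical path: Casting→SetBuild→Edit→ColorGrade = 8+6+4+6 = 24, so the finish is 24 days.
Longest path through VFX: 22 days (earliest finish 22, latest finish 24).
So VFX can slip 24 − 22 = 2 days.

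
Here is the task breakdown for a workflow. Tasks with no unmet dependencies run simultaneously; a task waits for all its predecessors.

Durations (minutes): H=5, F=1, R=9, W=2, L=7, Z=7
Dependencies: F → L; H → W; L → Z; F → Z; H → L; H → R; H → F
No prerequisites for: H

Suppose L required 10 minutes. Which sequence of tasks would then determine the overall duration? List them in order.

As given, the longest chain is H→F→L→Z = 5+1+7+7 = 20, so the finish is 20 minutes.
L lies on that path, so at 10 minutes the path becomes 23 minutes.
The critical path is still H→F→L→Z; finish is now 23 minutes.

H, F, L, Z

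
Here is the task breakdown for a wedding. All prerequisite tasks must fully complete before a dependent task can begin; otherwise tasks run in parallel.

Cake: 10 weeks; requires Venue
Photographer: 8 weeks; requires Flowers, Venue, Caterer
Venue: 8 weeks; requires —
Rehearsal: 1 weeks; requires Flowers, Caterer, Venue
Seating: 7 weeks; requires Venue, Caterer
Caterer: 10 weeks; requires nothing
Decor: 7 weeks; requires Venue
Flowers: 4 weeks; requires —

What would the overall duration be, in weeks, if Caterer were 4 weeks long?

The binding path is Caterer→Photographer = 10+8 = 18; finish at 18 weeks.
Caterer lies on that path, so at 4 weeks the path becomes 12 weeks.
Now Venue→Cake = 8+10 = 18 is longest, so the finish becomes 18 weeks.

18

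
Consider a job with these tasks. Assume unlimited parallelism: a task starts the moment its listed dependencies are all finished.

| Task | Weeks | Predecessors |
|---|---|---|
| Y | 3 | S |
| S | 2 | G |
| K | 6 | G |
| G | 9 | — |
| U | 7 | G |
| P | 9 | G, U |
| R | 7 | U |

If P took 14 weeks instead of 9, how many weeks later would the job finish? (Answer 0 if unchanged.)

Critical path before the change: G→U→P = 9+7+9 = 25 giving 25 weeks.
P lies on that path, so at 14 weeks the path becomes 30 weeks.
The critical path is still G→U→P; finish is now 30 weeks.
Change in finish: 30 − 25 = +5 weeks.

5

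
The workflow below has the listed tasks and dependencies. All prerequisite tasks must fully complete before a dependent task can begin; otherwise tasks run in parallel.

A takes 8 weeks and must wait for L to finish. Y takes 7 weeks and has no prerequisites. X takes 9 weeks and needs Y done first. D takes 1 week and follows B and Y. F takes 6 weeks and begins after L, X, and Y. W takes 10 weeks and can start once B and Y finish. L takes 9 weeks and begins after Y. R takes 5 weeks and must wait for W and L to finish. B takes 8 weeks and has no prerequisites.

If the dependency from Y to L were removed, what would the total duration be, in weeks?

23

Before: longest chain Y→L→A = 7+9+8 = 24, finish 24.
Without Y→L, L's earliest start moves from 7 to 0.
New critical path: B→W→R = 8+10+5 = 23 ⇒ 23 weeks.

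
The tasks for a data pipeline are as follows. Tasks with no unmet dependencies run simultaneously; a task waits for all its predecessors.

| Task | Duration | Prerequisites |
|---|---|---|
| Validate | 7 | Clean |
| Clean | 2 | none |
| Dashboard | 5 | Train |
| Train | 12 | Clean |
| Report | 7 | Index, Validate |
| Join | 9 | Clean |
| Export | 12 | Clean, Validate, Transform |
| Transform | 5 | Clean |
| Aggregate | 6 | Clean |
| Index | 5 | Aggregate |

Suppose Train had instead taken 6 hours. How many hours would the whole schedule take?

The binding path is Clean→Validate→Export = 2+7+12 = 21; finish at 21 hours.
Train is off the critical path — its longest chain is 19 hours, giving 2 of slack.
The critical path is still Clean→Validate→Export; finish is now 21 hours.

21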